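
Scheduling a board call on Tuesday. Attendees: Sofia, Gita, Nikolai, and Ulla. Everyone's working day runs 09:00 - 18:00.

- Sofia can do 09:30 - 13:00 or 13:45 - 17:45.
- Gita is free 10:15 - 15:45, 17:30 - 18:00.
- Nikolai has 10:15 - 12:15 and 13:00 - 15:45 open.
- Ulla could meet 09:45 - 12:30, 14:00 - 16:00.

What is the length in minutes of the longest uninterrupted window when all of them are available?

120

Sofia ∩ Gita: 10:15-13:00, 13:45-15:45, 17:30-17:45.
Sofia ∩ Gita ∩ Nikolai: 10:15-12:15, 13:45-15:45.
Sofia ∩ Gita ∩ Nikolai ∩ Ulla: 10:15-12:15, 14:00-15:45.
The longest is 10:15-12:15 at 120 minutes.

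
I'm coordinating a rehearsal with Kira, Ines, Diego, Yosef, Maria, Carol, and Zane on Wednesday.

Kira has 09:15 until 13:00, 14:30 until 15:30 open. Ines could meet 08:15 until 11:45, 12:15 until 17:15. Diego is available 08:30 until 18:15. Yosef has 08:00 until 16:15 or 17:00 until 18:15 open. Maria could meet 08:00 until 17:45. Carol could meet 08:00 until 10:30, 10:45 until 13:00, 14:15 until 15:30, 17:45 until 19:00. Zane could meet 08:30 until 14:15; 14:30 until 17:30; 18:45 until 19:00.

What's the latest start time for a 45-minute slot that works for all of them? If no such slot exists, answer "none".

14:45

Kira ∩ Ines: 09:15-11:45, 12:15-13:00, 14:30-15:30.
Kira ∩ Ines ∩ Diego: 09:15-11:45, 12:15-13:00, 14:30-15:30.
Kira ∩ Ines ∩ Diego ∩ Yosef: 09:15-11:45, 12:15-13:00, 14:30-15:30.
Kira ∩ Ines ∩ Diego ∩ Yosef ∩ Maria: 09:15-11:45, 12:15-13:00, 14:30-15:30.
Kira ∩ Ines ∩ Diego ∩ Yosef ∩ Maria ∩ Carol: 09:15-10:30, 10:45-11:45, 12:15-13:00, 14:30-15:30.
Kira ∩ Ines ∩ Diego ∩ Yosef ∩ Maria ∩ Carol ∩ Zane: 09:15-10:30, 10:45-11:45, 12:15-13:00, 14:30-15:30.
Those are the intersection windows.
The last common window of at least 45 minutes is 14:30-15:30; a 45-minute meeting can start as late as 14:45 and still end by 15:30.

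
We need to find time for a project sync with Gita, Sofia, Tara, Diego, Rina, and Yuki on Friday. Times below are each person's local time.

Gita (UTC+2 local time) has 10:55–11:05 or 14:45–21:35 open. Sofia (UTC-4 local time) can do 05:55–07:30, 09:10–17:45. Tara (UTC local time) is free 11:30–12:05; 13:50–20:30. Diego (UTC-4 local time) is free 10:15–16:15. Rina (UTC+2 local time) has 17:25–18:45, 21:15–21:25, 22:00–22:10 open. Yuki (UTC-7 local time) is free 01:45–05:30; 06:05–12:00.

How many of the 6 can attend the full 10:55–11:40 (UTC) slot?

1

Gita in UTC: 08:55-09:05, 12:45-19:35 (subtract 2h to convert from UTC+2).
Sofia in UTC: 09:55-11:30, 13:10-21:45 (add 4h to convert from UTC-4).
Tara in UTC: 11:30-12:05, 13:50-20:30.
Diego in UTC: 14:15-20:15 (add 4h to convert from UTC-4).
Rina in UTC: 15:25-16:45, 19:15-19:25, 20:00-20:10 (subtract 2h to convert from UTC+2).
Yuki in UTC: 08:45-12:30, 13:05-19:00 (add 7h to convert from UTC-7).
Yuki can make the full 10:55-11:40 slot — that's 1.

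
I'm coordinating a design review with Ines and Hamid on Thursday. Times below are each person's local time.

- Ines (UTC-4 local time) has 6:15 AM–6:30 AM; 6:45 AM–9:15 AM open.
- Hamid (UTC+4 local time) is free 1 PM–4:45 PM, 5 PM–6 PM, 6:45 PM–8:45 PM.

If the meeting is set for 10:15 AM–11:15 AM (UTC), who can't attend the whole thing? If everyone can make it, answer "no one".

Ines

Ines in UTC: 10:15-10:30, 10:45-13:15 (add 4h to convert from UTC-4).
Hamid in UTC: 09:00-12:45, 13:00-14:00, 14:45-16:45 (subtract 4h to convert from UTC+4).
Ines: not fully free for 10:15-11:15. Hamid: free for 10:15-11:15.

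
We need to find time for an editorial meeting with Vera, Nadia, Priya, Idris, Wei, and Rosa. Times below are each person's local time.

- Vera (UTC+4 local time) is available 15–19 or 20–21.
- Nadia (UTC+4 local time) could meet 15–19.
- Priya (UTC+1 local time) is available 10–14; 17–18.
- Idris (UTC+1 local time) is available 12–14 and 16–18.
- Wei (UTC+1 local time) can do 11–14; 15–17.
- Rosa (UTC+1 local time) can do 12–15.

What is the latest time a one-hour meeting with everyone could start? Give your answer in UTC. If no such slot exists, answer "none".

Vera in UTC: 11:00-15:00, 16:00-17:00 (subtract 4h to convert from UTC+4).
Nadia in UTC: 11:00-15:00 (subtract 4h to convert from UTC+4).
Priya in UTC: 09:00-13:00, 16:00-17:00 (subtract 1h to convert from UTC+1).
Idris in UTC: 11:00-13:00, 15:00-17:00 (subtract 1h to convert from UTC+1).
Wei in UTC: 10:00-13:00, 14:00-16:00 (subtract 1h to convert from UTC+1).
Rosa in UTC: 11:00-14:00 (subtract 1h to convert from UTC+1).
Vera ∩ Nadia: 11:00-15:00.
Vera ∩ Nadia ∩ Priya: 11:00-13:00.
Vera ∩ Nadia ∩ Priya ∩ Idris: 11:00-13:00.
Vera ∩ Nadia ∩ Priya ∩ Idris ∩ Wei: 11:00-13:00.
Vera ∩ Nadia ∩ Priya ∩ Idris ∩ Wei ∩ Rosa: 11:00-13:00.
So the common availability across everyone is 11:00-13:00.
The last common window of at least 60 minutes is 11:00-13:00; a 60-minute meeting can start as late as 12:00 and still end by 13:00.

12:00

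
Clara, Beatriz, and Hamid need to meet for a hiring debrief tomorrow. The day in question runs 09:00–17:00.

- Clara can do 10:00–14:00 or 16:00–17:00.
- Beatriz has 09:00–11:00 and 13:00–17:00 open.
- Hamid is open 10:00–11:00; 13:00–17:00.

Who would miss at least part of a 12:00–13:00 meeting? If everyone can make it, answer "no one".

Beatriz, Hamid

Clara: free for 12:00-13:00. Beatriz: not fully free for 12:00-13:00. Hamid: not fully free for 12:00-13:00.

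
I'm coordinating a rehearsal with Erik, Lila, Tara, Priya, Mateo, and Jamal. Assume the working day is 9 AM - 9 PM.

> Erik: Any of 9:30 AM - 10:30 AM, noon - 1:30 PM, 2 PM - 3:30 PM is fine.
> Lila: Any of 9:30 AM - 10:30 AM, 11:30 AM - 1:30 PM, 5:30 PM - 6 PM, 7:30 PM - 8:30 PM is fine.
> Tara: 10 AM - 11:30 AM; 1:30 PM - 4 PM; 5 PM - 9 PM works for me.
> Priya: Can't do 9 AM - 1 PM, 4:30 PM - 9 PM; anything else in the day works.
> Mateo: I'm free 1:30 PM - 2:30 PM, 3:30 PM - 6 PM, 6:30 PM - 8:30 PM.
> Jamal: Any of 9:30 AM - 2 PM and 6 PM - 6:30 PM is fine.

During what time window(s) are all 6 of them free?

Erik free: 09:30-10:30, 12:00-13:30, 14:00-15:30.
Lila free: 09:30-10:30, 11:30-13:30, 17:30-18:00, 19:30-20:30.
Tara free: 10:00-11:30, 13:30-16:00, 17:00-21:00.
Priya free: 13:00-16:30 (invert busy blocks within the working day).
Mateo free: 13:30-14:30, 15:30-18:00, 18:30-20:30.
Jamal free: 09:30-14:00, 18:00-18:30.
Erik ∩ Lila: 09:30-10:30, 12:00-13:30.
Erik ∩ Lila ∩ Tara: 10:00-10:30.
Erik ∩ Lila ∩ Tara ∩ Priya: ∅.
Erik ∩ Lila ∩ Tara ∩ Priya ∩ Mateo: ∅.
Erik ∩ Lila ∩ Tara ∩ Priya ∩ Mateo ∩ Jamal: ∅.
There is no time when everyone is free.

none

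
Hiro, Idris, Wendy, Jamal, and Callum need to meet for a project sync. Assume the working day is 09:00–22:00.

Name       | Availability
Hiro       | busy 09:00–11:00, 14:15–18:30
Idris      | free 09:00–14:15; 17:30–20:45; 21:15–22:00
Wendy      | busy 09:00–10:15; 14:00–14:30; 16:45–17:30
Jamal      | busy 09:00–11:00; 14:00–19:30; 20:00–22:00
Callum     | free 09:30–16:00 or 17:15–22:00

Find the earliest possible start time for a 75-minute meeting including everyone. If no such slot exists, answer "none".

11:00

Hiro free: 11:00-14:15, 18:30-22:00 (invert busy blocks within the working day).
Idris free: 09:00-14:15, 17:30-20:45, 21:15-22:00.
Wendy free: 10:15-14:00, 14:30-16:45, 17:30-22:00 (invert busy blocks within the working day).
Jamal free: 11:00-14:00, 19:30-20:00 (invert busy blocks within the working day).
Callum free: 09:30-16:00, 17:15-22:00.
Hiro ∩ Idris: 11:00-14:15, 18:30-20:45, 21:15-22:00.
Hiro ∩ Idris ∩ Wendy: 11:00-14:00, 18:30-20:45, 21:15-22:00.
Hiro ∩ Idris ∩ Wendy ∩ Jamal: 11:00-14:00, 19:30-20:00.
Hiro ∩ Idris ∩ Wendy ∩ Jamal ∩ Callum: 11:00-14:00, 19:30-20:00.
The first common window of at least 75 minutes is 11:00-14:00, so the earliest start is 11:00.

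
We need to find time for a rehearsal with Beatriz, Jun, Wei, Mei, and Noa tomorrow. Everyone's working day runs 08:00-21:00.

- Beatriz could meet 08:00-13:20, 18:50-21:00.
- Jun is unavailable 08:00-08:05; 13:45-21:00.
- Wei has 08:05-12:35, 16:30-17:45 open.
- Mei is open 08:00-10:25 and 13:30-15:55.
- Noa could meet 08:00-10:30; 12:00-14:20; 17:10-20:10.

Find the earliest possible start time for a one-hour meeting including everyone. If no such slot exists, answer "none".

Beatriz free: 08:00-13:20, 18:50-21:00.
Jun free: 08:05-13:45 (invert busy blocks within the working day).
Wei free: 08:05-12:35, 16:30-17:45.
Mei free: 08:00-10:25, 13:30-15:55.
Noa free: 08:00-10:30, 12:00-14:20, 17:10-20:10.
Beatriz ∩ Jun: 08:05-13:20.
Beatriz ∩ Jun ∩ Wei: 08:05-12:35.
Beatriz ∩ Jun ∩ Wei ∩ Mei: 08:05-10:25.
Beatriz ∩ Jun ∩ Wei ∩ Mei ∩ Noa: 08:05-10:25.
Those are the intersection windows.
The first common window of at least 60 minutes is 08:05-10:25, so the earliest start is 08:05.

08:05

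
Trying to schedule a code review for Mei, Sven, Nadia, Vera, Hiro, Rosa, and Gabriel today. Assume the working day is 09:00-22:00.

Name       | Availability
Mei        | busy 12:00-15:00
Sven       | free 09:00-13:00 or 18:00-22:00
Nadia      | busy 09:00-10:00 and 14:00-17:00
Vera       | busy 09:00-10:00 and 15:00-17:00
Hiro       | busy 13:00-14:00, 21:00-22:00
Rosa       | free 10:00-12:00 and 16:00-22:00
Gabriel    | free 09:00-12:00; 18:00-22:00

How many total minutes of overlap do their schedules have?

Mei free: 09:00-12:00, 15:00-22:00 (invert busy blocks within the working day).
Sven free: 09:00-13:00, 18:00-22:00.
Nadia free: 10:00-14:00, 17:00-22:00 (invert busy blocks within the working day).
Vera free: 10:00-15:00, 17:00-22:00 (invert busy blocks within the working day).
Hiro free: 09:00-13:00, 14:00-21:00 (invert busy blocks within the working day).
Rosa free: 10:00-12:00, 16:00-22:00.
Gabriel free: 09:00-12:00, 18:00-22:00.
Mei ∩ Sven: 09:00-12:00, 18:00-22:00.
Mei ∩ Sven ∩ Nadia: 10:00-12:00, 18:00-22:00.
Mei ∩ Sven ∩ Nadia ∩ Vera: 10:00-12:00, 18:00-22:00.
Mei ∩ Sven ∩ Nadia ∩ Vera ∩ Hiro: 10:00-12:00, 18:00-21:00.
Mei ∩ Sven ∩ Nadia ∩ Vera ∩ Hiro ∩ Rosa: 10:00-12:00, 18:00-21:00.
Mei ∩ Sven ∩ Nadia ∩ Vera ∩ Hiro ∩ Rosa ∩ Gabriel: 10:00-12:00, 18:00-21:00.
Summing the common windows: 120 + 180 = 300 minutes.

300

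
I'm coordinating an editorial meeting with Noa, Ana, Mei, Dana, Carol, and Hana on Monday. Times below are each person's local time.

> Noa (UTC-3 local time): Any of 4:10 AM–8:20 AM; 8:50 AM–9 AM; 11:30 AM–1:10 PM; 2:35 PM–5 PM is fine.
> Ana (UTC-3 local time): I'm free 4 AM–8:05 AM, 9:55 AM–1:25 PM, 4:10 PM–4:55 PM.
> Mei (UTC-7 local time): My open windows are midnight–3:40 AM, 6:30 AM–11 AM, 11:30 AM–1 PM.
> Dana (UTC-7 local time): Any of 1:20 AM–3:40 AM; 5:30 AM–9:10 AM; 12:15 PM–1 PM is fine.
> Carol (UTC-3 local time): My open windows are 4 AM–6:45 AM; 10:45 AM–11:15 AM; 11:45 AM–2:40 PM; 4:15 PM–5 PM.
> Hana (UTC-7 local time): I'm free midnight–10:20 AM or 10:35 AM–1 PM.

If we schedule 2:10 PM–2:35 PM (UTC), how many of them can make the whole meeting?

Noa in UTC: 07:10-11:20, 11:50-12:00, 14:30-16:10, 17:35-20:00 (add 3h to convert from UTC-3).
Ana in UTC: 07:00-11:05, 12:55-16:25, 19:10-19:55 (add 3h to convert from UTC-3).
Mei in UTC: 07:00-10:40, 13:30-18:00, 18:30-20:00 (add 7h to convert from UTC-7).
Dana in UTC: 08:20-10:40, 12:30-16:10, 19:15-20:00 (add 7h to convert from UTC-7).
Carol in UTC: 07:00-09:45, 13:45-14:15, 14:45-17:40, 19:15-20:00 (add 3h to convert from UTC-3).
Hana in UTC: 07:00-17:20, 17:35-20:00 (add 7h to convert from UTC-7).
Ana, Mei, Dana, and Hana can make the full 14:10-14:35 slot — that's 4.

4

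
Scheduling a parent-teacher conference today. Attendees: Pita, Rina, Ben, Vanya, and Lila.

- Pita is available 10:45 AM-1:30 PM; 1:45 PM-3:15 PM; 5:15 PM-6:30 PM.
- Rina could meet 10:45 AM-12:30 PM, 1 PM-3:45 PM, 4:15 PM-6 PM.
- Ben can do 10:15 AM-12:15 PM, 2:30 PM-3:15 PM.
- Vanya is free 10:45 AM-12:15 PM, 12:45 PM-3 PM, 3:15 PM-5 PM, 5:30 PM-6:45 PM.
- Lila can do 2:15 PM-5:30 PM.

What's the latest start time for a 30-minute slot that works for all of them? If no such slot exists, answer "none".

14:30

Pita ∩ Rina: 10:45-12:30, 13:00-13:30, 13:45-15:15, 17:15-18:00.
Pita ∩ Rina ∩ Ben: 10:45-12:15, 14:30-15:15.
Pita ∩ Rina ∩ Ben ∩ Vanya: 10:45-12:15, 14:30-15:00.
Pita ∩ Rina ∩ Ben ∩ Vanya ∩ Lila: 14:30-15:00.
So the common availability across everyone is 14:30-15:00.
The last common window of at least 30 minutes is 14:30-15:00; a 30-minute meeting can start as late as 14:30 and still end by 15:00.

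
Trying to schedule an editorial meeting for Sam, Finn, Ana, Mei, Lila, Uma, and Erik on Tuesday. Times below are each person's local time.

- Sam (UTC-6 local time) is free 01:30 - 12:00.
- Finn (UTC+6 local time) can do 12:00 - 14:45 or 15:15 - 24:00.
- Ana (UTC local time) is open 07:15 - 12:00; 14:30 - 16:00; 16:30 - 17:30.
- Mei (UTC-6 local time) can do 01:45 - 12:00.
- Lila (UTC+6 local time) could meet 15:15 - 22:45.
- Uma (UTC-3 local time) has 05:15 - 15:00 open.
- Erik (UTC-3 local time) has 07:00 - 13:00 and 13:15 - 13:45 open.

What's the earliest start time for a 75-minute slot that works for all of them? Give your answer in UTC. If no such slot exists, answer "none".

Sam in UTC: 07:30-18:00 (add 6h to convert from UTC-6).
Finn in UTC: 06:00-08:45, 09:15-18:00 (subtract 6h to convert from UTC+6).
Ana in UTC: 07:15-12:00, 14:30-16:00, 16:30-17:30.
Mei in UTC: 07:45-18:00 (add 6h to convert from UTC-6).
Lila in UTC: 09:15-16:45 (subtract 6h to convert from UTC+6).
Uma in UTC: 08:15-18:00 (add 3h to convert from UTC-3).
Erik in UTC: 10:00-16:00, 16:15-16:45 (add 3h to convert from UTC-3).
Sam ∩ Finn: 07:30-08:45, 09:15-18:00.
Sam ∩ Finn ∩ Ana: 07:30-08:45, 09:15-12:00, 14:30-16:00, 16:30-17:30.
Sam ∩ Finn ∩ Ana ∩ Mei: 07:45-08:45, 09:15-12:00, 14:30-16:00, 16:30-17:30.
Sam ∩ Finn ∩ Ana ∩ Mei ∩ Lila: 09:15-12:00, 14:30-16:00, 16:30-16:45.
Sam ∩ Finn ∩ Ana ∩ Mei ∩ Lila ∩ Uma: 09:15-12:00, 14:30-16:00, 16:30-16:45.
Sam ∩ Finn ∩ Ana ∩ Mei ∩ Lila ∩ Uma ∩ Erik: 10:00-12:00, 14:30-16:00, 16:30-16:45.
So the common availability across everyone is 10:00-12:00, 14:30-16:00, 16:30-16:45.
The first common window of at least 75 minutes is 10:00-12:00, so the earliest start is 10:00.

10:00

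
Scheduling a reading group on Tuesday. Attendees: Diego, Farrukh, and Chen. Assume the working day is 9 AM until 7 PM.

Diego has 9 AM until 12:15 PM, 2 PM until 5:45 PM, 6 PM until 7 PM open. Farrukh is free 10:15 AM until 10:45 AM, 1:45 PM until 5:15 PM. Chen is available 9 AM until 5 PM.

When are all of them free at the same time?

Diego ∩ Farrukh: 10:15-10:45, 14:00-17:15.
Diego ∩ Farrukh ∩ Chen: 10:15-10:45, 14:00-17:00.
So the common availability across everyone is 10:15-10:45, 14:00-17:00.

10:15-10:45, 14:00-17:00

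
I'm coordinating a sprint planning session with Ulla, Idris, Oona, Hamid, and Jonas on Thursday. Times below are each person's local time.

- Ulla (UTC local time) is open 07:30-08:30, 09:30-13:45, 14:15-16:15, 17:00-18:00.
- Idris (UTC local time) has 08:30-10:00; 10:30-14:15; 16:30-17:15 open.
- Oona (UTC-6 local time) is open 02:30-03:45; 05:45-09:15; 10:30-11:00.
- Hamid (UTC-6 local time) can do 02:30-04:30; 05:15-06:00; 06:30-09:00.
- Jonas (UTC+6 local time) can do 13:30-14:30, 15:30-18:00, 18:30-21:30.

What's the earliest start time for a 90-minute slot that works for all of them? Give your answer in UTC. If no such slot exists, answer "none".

none

Ulla in UTC: 07:30-08:30, 09:30-13:45, 14:15-16:15, 17:00-18:00.
Idris in UTC: 08:30-10:00, 10:30-14:15, 16:30-17:15.
Oona in UTC: 08:30-09:45, 11:45-15:15, 16:30-17:00 (add 6h to convert from UTC-6).
Hamid in UTC: 08:30-10:30, 11:15-12:00, 12:30-15:00 (add 6h to convert from UTC-6).
Jonas in UTC: 07:30-08:30, 09:30-12:00, 12:30-15:30 (subtract 6h to convert from UTC+6).
Ulla ∩ Idris: 09:30-10:00, 10:30-13:45, 17:00-17:15.
Ulla ∩ Idris ∩ Oona: 09:30-09:45, 11:45-13:45.
Ulla ∩ Idris ∩ Oona ∩ Hamid: 09:30-09:45, 11:45-12:00, 12:30-13:45.
Ulla ∩ Idris ∩ Oona ∩ Hamid ∩ Jonas: 09:30-09:45, 11:45-12:00, 12:30-13:45.
Those are the intersection windows.
No common window is at least 90 minutes long.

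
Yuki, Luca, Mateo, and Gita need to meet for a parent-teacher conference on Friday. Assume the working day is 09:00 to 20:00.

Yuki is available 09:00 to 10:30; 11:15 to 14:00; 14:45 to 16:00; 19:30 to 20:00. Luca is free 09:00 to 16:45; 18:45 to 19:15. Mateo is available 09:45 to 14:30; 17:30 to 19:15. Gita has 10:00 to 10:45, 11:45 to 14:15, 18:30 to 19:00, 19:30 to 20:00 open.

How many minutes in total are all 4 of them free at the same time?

165

Yuki ∩ Luca: 09:00-10:30, 11:15-14:00, 14:45-16:00.
Yuki ∩ Luca ∩ Mateo: 09:45-10:30, 11:15-14:00.
Yuki ∩ Luca ∩ Mateo ∩ Gita: 10:00-10:30, 11:45-14:00.
So the common availability across everyone is 10:00-10:30, 11:45-14:00.
Summing the common windows: 30 + 135 = 165 minutes.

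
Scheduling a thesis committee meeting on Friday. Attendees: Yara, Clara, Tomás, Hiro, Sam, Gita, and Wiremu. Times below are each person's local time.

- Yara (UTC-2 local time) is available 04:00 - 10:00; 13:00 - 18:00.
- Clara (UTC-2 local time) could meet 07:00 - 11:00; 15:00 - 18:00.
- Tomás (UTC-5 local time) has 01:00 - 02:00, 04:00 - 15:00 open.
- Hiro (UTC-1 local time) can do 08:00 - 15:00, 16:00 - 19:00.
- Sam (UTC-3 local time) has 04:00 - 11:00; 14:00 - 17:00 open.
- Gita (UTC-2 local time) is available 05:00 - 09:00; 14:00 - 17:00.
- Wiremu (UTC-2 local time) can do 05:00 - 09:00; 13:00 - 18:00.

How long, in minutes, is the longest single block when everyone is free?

Yara in UTC: 06:00-12:00, 15:00-20:00 (add 2h to convert from UTC-2).
Clara in UTC: 09:00-13:00, 17:00-20:00 (add 2h to convert from UTC-2).
Tomás in UTC: 06:00-07:00, 09:00-20:00 (add 5h to convert from UTC-5).
Hiro in UTC: 09:00-16:00, 17:00-20:00 (add 1h to convert from UTC-1).
Sam in UTC: 07:00-14:00, 17:00-20:00 (add 3h to convert from UTC-3).
Gita in UTC: 07:00-11:00, 16:00-19:00 (add 2h to convert from UTC-2).
Wiremu in UTC: 07:00-11:00, 15:00-20:00 (add 2h to convert from UTC-2).
Yara ∩ Clara: 09:00-12:00, 17:00-20:00.
Yara ∩ Clara ∩ Tomás: 09:00-12:00, 17:00-20:00.
Yara ∩ Clara ∩ Tomás ∩ Hiro: 09:00-12:00, 17:00-20:00.
Yara ∩ Clara ∩ Tomás ∩ Hiro ∩ Sam: 09:00-12:00, 17:00-20:00.
Yara ∩ Clara ∩ Tomás ∩ Hiro ∩ Sam ∩ Gita: 09:00-11:00, 17:00-19:00.
Yara ∩ Clara ∩ Tomás ∩ Hiro ∩ Sam ∩ Gita ∩ Wiremu: 09:00-11:00, 17:00-19:00.
Those are the intersection windows.
The longest is 09:00-11:00 at 120 minutes.

120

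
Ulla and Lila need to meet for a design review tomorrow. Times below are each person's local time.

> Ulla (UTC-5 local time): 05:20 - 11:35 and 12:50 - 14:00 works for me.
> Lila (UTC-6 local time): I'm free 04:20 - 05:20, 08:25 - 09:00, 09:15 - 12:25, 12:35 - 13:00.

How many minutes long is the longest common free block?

80

Ulla in UTC: 10:20-16:35, 17:50-19:00 (add 5h to convert from UTC-5).
Lila in UTC: 10:20-11:20, 14:25-15:00, 15:15-18:25, 18:35-19:00 (add 6h to convert from UTC-6).
Ulla ∩ Lila: 10:20-11:20, 14:25-15:00, 15:15-16:35, 17:50-18:25, 18:35-19:00.
The longest is 15:15-16:35 at 80 minutes.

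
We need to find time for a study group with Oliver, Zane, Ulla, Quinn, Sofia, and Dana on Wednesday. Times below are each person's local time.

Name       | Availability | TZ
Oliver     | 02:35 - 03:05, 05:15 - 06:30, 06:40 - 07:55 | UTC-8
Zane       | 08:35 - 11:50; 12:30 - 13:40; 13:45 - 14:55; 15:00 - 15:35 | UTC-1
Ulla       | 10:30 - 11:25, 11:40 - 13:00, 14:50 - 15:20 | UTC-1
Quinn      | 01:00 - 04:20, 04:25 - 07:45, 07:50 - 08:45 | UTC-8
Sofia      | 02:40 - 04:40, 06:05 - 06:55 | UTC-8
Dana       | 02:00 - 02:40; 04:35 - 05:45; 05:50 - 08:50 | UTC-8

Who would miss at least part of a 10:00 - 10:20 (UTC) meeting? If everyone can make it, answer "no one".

Oliver in UTC: 10:35-11:05, 13:15-14:30, 14:40-15:55 (add 8h to convert from UTC-8).
Zane in UTC: 09:35-12:50, 13:30-14:40, 14:45-15:55, 16:00-16:35 (add 1h to convert from UTC-1).
Ulla in UTC: 11:30-12:25, 12:40-14:00, 15:50-16:20 (add 1h to convert from UTC-1).
Quinn in UTC: 09:00-12:20, 12:25-15:45, 15:50-16:45 (add 8h to convert from UTC-8).
Sofia in UTC: 10:40-12:40, 14:05-14:55 (add 8h to convert from UTC-8).
Dana in UTC: 10:00-10:40, 12:35-13:45, 13:50-16:50 (add 8h to convert from UTC-8).
Oliver: not fully free for 10:00-10:20. Zane: free for 10:00-10:20. Ulla: not fully free for 10:00-10:20. Quinn: free for 10:00-10:20. Sofia: not fully free for 10:00-10:20. Dana: free for 10:00-10:20.

Oliver, Sofia, Ulla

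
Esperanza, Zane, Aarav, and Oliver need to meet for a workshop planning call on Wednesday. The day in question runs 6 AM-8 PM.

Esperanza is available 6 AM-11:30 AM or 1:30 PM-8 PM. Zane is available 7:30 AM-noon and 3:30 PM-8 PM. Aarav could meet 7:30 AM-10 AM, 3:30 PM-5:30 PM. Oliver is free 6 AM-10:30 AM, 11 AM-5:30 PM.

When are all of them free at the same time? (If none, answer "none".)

Esperanza ∩ Zane: 07:30-11:30, 15:30-20:00.
Esperanza ∩ Zane ∩ Aarav: 07:30-10:00, 15:30-17:30.
Esperanza ∩ Zane ∩ Aarav ∩ Oliver: 07:30-10:00, 15:30-17:30.

07:30-10:00, 15:30-17:30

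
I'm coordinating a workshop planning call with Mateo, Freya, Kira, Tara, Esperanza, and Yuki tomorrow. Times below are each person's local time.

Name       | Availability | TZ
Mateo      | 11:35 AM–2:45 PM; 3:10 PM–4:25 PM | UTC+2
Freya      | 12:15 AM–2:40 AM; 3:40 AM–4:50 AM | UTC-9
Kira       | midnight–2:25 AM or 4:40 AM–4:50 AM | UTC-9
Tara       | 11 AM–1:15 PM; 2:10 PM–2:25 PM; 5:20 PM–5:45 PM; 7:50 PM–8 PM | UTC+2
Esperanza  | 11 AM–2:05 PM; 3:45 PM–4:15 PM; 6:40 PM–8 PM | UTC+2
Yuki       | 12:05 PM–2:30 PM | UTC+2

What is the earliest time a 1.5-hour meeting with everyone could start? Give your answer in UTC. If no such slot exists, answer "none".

none

Mateo in UTC: 09:35-12:45, 13:10-14:25 (subtract 2h to convert from UTC+2).
Freya in UTC: 09:15-11:40, 12:40-13:50 (add 9h to convert from UTC-9).
Kira in UTC: 09:00-11:25, 13:40-13:50 (add 9h to convert from UTC-9).
Tara in UTC: 09:00-11:15, 12:10-12:25, 15:20-15:45, 17:50-18:00 (subtract 2h to convert from UTC+2).
Esperanza in UTC: 09:00-12:05, 13:45-14:15, 16:40-18:00 (subtract 2h to convert from UTC+2).
Yuki in UTC: 10:05-12:30 (subtract 2h to convert from UTC+2).
Mateo ∩ Freya: 09:35-11:40, 12:40-12:45, 13:10-13:50.
Mateo ∩ Freya ∩ Kira: 09:35-11:25, 13:40-13:50.
Mateo ∩ Freya ∩ Kira ∩ Tara: 09:35-11:15.
Mateo ∩ Freya ∩ Kira ∩ Tara ∩ Esperanza: 09:35-11:15.
Mateo ∩ Freya ∩ Kira ∩ Tara ∩ Esperanza ∩ Yuki: 10:05-11:15.
No common window is at least 90 minutes long.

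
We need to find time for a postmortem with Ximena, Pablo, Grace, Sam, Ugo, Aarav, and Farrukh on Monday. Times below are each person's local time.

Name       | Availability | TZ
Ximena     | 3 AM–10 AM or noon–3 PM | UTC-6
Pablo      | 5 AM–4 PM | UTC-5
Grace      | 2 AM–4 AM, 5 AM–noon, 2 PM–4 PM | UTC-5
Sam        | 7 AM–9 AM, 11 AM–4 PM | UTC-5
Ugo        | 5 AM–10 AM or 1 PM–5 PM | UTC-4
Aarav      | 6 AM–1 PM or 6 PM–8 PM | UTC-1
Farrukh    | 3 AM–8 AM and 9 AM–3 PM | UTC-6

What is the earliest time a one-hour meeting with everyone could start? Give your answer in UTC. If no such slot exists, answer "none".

12:00

Ximena in UTC: 09:00-16:00, 18:00-21:00 (add 6h to convert from UTC-6).
Pablo in UTC: 10:00-21:00 (add 5h to convert from UTC-5).
Grace in UTC: 07:00-09:00, 10:00-17:00, 19:00-21:00 (add 5h to convert from UTC-5).
Sam in UTC: 12:00-14:00, 16:00-21:00 (add 5h to convert from UTC-5).
Ugo in UTC: 09:00-14:00, 17:00-21:00 (add 4h to convert from UTC-4).
Aarav in UTC: 07:00-14:00, 19:00-21:00 (add 1h to convert from UTC-1).
Farrukh in UTC: 09:00-14:00, 15:00-21:00 (add 6h to convert from UTC-6).
Ximena ∩ Pablo: 10:00-16:00, 18:00-21:00.
Ximena ∩ Pablo ∩ Grace: 10:00-16:00, 19:00-21:00.
Ximena ∩ Pablo ∩ Grace ∩ Sam: 12:00-14:00, 19:00-21:00.
Ximena ∩ Pablo ∩ Grace ∩ Sam ∩ Ugo: 12:00-14:00, 19:00-21:00.
Ximena ∩ Pablo ∩ Grace ∩ Sam ∩ Ugo ∩ Aarav: 12:00-14:00, 19:00-21:00.
Ximena ∩ Pablo ∩ Grace ∩ Sam ∩ Ugo ∩ Aarav ∩ Farrukh: 12:00-14:00, 19:00-21:00.
So the common availability across everyone is 12:00-14:00, 19:00-21:00.
The first common window of at least 60 minutes is 12:00-14:00, so the earliest start is 12:00.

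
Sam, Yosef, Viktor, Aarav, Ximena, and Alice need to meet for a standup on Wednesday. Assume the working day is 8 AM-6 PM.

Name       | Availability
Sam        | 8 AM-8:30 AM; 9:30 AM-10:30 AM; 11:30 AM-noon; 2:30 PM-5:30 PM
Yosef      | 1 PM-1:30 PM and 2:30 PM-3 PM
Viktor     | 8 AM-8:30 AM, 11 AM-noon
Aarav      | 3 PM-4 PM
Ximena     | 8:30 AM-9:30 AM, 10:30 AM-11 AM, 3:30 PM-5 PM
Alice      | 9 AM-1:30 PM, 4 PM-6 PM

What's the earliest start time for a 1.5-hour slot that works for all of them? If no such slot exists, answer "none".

none

Sam ∩ Yosef: 14:30-15:00.
Sam ∩ Yosef ∩ Viktor: ∅.
Sam ∩ Yosef ∩ Viktor ∩ Aarav: ∅.
Sam ∩ Yosef ∩ Viktor ∩ Aarav ∩ Ximena: ∅.
Sam ∩ Yosef ∩ Viktor ∩ Aarav ∩ Ximena ∩ Alice: ∅.
There is no time when everyone is free.
No common window is at least 90 minutes long.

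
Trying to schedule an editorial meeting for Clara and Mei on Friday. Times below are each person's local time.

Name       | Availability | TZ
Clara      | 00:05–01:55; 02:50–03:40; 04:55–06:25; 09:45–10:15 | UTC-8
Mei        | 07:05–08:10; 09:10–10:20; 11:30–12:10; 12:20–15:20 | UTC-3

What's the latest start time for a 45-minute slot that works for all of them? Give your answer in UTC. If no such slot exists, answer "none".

none

Clara in UTC: 08:05-09:55, 10:50-11:40, 12:55-14:25, 17:45-18:15 (add 8h to convert from UTC-8).
Mei in UTC: 10:05-11:10, 12:10-13:20, 14:30-15:10, 15:20-18:20 (add 3h to convert from UTC-3).
Clara ∩ Mei: 10:50-11:10, 12:55-13:20, 17:45-18:15.
No common window is at least 45 minutes long.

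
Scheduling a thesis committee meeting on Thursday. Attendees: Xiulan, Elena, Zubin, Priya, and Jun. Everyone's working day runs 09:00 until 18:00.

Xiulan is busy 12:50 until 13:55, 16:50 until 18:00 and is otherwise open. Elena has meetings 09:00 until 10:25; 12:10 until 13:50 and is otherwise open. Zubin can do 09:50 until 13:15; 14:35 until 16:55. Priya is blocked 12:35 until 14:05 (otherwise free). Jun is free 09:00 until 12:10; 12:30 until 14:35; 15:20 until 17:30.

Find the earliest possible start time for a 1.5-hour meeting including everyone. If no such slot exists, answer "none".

10:25

Xiulan free: 09:00-12:50, 13:55-16:50 (invert busy blocks within the working day).
Elena free: 10:25-12:10, 13:50-18:00 (invert busy blocks within the working day).
Zubin free: 09:50-13:15, 14:35-16:55.
Priya free: 09:00-12:35, 14:05-18:00 (invert busy blocks within the working day).
Jun free: 09:00-12:10, 12:30-14:35, 15:20-17:30.
Xiulan ∩ Elena: 10:25-12:10, 13:55-16:50.
Xiulan ∩ Elena ∩ Zubin: 10:25-12:10, 14:35-16:50.
Xiulan ∩ Elena ∩ Zubin ∩ Priya: 10:25-12:10, 14:35-16:50.
Xiulan ∩ Elena ∩ Zubin ∩ Priya ∩ Jun: 10:25-12:10, 15:20-16:50.
So the common availability across everyone is 10:25-12:10, 15:20-16:50.
The first common window of at least 90 minutes is 10:25-12:10, so the earliest start is 10:25.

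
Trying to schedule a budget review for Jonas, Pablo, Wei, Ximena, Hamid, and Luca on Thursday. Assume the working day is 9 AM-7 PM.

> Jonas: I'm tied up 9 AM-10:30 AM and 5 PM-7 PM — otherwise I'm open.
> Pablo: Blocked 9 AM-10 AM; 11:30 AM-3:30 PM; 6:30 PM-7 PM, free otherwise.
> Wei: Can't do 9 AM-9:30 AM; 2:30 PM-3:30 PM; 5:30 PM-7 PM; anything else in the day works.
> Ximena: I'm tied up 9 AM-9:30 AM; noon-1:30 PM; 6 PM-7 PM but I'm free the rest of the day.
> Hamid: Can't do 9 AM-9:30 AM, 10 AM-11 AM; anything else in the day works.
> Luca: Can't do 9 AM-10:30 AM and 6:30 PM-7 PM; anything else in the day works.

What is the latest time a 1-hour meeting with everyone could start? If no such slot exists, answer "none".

Jonas free: 10:30-17:00 (invert busy blocks within the working day).
Pablo free: 10:00-11:30, 15:30-18:30 (invert busy blocks within the working day).
Wei free: 09:30-14:30, 15:30-17:30 (invert busy blocks within the working day).
Ximena free: 09:30-12:00, 13:30-18:00 (invert busy blocks within the working day).
Hamid free: 09:30-10:00, 11:00-19:00 (invert busy blocks within the working day).
Luca free: 10:30-18:30 (invert busy blocks within the working day).
Jonas ∩ Pablo: 10:30-11:30, 15:30-17:00.
Jonas ∩ Pablo ∩ Wei: 10:30-11:30, 15:30-17:00.
Jonas ∩ Pablo ∩ Wei ∩ Ximena: 10:30-11:30, 15:30-17:00.
Jonas ∩ Pablo ∩ Wei ∩ Ximena ∩ Hamid: 11:00-11:30, 15:30-17:00.
Jonas ∩ Pablo ∩ Wei ∩ Ximena ∩ Hamid ∩ Luca: 11:00-11:30, 15:30-17:00.
The last common window of at least 60 minutes is 15:30-17:00; a 60-minute meeting can start as late as 16:00 and still end by 17:00.

16:00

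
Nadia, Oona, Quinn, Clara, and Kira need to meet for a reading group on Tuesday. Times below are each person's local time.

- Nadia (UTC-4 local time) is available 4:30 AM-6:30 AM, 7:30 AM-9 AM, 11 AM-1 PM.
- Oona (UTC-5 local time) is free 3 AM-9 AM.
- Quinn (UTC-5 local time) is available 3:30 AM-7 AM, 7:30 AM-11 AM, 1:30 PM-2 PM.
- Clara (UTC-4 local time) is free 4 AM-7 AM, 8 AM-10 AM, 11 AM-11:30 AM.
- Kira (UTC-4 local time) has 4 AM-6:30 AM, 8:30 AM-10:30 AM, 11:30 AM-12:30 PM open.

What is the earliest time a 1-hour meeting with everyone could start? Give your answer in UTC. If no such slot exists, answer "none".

08:30

Nadia in UTC: 08:30-10:30, 11:30-13:00, 15:00-17:00 (add 4h to convert from UTC-4).
Oona in UTC: 08:00-14:00 (add 5h to convert from UTC-5).
Quinn in UTC: 08:30-12:00, 12:30-16:00, 18:30-19:00 (add 5h to convert from UTC-5).
Clara in UTC: 08:00-11:00, 12:00-14:00, 15:00-15:30 (add 4h to convert from UTC-4).
Kira in UTC: 08:00-10:30, 12:30-14:30, 15:30-16:30 (add 4h to convert from UTC-4).
Nadia ∩ Oona: 08:30-10:30, 11:30-13:00.
Nadia ∩ Oona ∩ Quinn: 08:30-10:30, 11:30-12:00, 12:30-13:00.
Nadia ∩ Oona ∩ Quinn ∩ Clara: 08:30-10:30, 12:30-13:00.
Nadia ∩ Oona ∩ Quinn ∩ Clara ∩ Kira: 08:30-10:30, 12:30-13:00.
The first common window of at least 60 minutes is 08:30-10:30, so the earliest start is 08:30.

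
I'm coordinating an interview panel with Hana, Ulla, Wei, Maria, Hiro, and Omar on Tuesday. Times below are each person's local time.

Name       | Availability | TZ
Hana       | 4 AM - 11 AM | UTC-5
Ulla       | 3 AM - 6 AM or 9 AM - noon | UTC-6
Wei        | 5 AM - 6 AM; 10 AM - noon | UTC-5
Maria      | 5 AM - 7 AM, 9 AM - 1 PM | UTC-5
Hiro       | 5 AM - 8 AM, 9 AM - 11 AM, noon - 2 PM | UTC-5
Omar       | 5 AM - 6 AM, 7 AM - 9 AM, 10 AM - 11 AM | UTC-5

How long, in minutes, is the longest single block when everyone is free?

60

Hana in UTC: 09:00-16:00 (add 5h to convert from UTC-5).
Ulla in UTC: 09:00-12:00, 15:00-18:00 (add 6h to convert from UTC-6).
Wei in UTC: 10:00-11:00, 15:00-17:00 (add 5h to convert from UTC-5).
Maria in UTC: 10:00-12:00, 14:00-18:00 (add 5h to convert from UTC-5).
Hiro in UTC: 10:00-13:00, 14:00-16:00, 17:00-19:00 (add 5h to convert from UTC-5).
Omar in UTC: 10:00-11:00, 12:00-14:00, 15:00-16:00 (add 5h to convert from UTC-5).
Hana ∩ Ulla: 09:00-12:00, 15:00-16:00.
Hana ∩ Ulla ∩ Wei: 10:00-11:00, 15:00-16:00.
Hana ∩ Ulla ∩ Wei ∩ Maria: 10:00-11:00, 15:00-16:00.
Hana ∩ Ulla ∩ Wei ∩ Maria ∩ Hiro: 10:00-11:00, 15:00-16:00.
Hana ∩ Ulla ∩ Wei ∩ Maria ∩ Hiro ∩ Omar: 10:00-11:00, 15:00-16:00.
The longest is 10:00-11:00 at 60 minutes.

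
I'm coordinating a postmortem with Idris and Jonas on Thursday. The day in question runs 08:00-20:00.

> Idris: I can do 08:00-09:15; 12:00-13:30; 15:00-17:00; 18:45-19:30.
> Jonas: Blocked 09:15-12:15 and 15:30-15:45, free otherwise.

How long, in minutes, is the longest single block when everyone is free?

Idris free: 08:00-09:15, 12:00-13:30, 15:00-17:00, 18:45-19:30.
Jonas free: 08:00-09:15, 12:15-15:30, 15:45-20:00 (invert busy blocks within the working day).
Idris ∩ Jonas: 08:00-09:15, 12:15-13:30, 15:00-15:30, 15:45-17:00, 18:45-19:30.
Those are the intersection windows.
The longest is 08:00-09:15 at 75 minutes.

75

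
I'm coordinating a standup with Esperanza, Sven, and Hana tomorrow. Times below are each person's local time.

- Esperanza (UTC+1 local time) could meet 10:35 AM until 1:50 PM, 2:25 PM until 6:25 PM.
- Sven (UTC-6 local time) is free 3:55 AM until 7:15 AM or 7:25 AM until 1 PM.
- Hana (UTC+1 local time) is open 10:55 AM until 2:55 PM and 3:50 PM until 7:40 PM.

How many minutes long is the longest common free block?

175

Esperanza in UTC: 09:35-12:50, 13:25-17:25 (subtract 1h to convert from UTC+1).
Sven in UTC: 09:55-13:15, 13:25-19:00 (add 6h to convert from UTC-6).
Hana in UTC: 09:55-13:55, 14:50-18:40 (subtract 1h to convert from UTC+1).
Esperanza ∩ Sven: 09:55-12:50, 13:25-17:25.
Esperanza ∩ Sven ∩ Hana: 09:55-12:50, 13:25-13:55, 14:50-17:25.
So the common availability across everyone is 09:55-12:50, 13:25-13:55, 14:50-17:25.
The longest is 09:55-12:50 at 175 minutes.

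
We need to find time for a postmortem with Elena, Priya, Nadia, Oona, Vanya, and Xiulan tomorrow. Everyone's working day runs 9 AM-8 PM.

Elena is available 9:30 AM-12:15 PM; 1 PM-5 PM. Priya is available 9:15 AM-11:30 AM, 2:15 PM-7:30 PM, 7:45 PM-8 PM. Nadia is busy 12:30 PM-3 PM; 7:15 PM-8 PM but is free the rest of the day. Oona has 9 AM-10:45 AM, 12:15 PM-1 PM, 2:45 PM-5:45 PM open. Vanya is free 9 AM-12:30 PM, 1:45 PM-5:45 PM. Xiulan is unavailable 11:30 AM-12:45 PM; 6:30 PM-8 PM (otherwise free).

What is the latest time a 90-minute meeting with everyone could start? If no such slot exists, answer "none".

15:30

Elena free: 09:30-12:15, 13:00-17:00.
Priya free: 09:15-11:30, 14:15-19:30, 19:45-20:00.
Nadia free: 09:00-12:30, 15:00-19:15 (invert busy blocks within the working day).
Oona free: 09:00-10:45, 12:15-13:00, 14:45-17:45.
Vanya free: 09:00-12:30, 13:45-17:45.
Xiulan free: 09:00-11:30, 12:45-18:30 (invert busy blocks within the working day).
Elena ∩ Priya: 09:30-11:30, 14:15-17:00.
Elena ∩ Priya ∩ Nadia: 09:30-11:30, 15:00-17:00.
Elena ∩ Priya ∩ Nadia ∩ Oona: 09:30-10:45, 15:00-17:00.
Elena ∩ Priya ∩ Nadia ∩ Oona ∩ Vanya: 09:30-10:45, 15:00-17:00.
Elena ∩ Priya ∩ Nadia ∩ Oona ∩ Vanya ∩ Xiulan: 09:30-10:45, 15:00-17:00.
The last common window of at least 90 minutes is 15:00-17:00; a 90-minute meeting can start as late as 15:30 and still end by 17:00.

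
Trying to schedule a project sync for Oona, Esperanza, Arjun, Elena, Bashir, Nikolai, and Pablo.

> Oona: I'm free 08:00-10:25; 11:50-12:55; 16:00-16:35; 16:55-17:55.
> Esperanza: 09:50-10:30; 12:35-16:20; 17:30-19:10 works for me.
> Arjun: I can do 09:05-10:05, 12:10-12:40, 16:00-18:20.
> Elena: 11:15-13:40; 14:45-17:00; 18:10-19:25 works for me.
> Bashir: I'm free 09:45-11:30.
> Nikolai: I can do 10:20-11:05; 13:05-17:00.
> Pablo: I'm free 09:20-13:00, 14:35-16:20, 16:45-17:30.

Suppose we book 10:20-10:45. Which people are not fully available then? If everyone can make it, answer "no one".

Oona: not fully free for 10:20-10:45. Esperanza: not fully free for 10:20-10:45. Arjun: not fully free for 10:20-10:45. Elena: not fully free for 10:20-10:45. Bashir: free for 10:20-10:45. Nikolai: free for 10:20-10:45. Pablo: free for 10:20-10:45.

Arjun, Elena, Esperanza, Oona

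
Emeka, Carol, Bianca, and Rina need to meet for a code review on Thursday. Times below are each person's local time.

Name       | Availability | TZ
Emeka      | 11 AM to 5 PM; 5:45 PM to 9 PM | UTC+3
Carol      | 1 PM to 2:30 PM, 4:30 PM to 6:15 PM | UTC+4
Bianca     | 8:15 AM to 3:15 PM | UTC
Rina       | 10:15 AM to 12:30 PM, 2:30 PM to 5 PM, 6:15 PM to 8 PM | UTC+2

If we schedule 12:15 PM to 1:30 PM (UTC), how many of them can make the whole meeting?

2

Emeka in UTC: 08:00-14:00, 14:45-18:00 (subtract 3h to convert from UTC+3).
Carol in UTC: 09:00-10:30, 12:30-14:15 (subtract 4h to convert from UTC+4).
Bianca in UTC: 08:15-15:15.
Rina in UTC: 08:15-10:30, 12:30-15:00, 16:15-18:00 (subtract 2h to convert from UTC+2).
Emeka and Bianca can make the full 12:15-13:30 slot — that's 2.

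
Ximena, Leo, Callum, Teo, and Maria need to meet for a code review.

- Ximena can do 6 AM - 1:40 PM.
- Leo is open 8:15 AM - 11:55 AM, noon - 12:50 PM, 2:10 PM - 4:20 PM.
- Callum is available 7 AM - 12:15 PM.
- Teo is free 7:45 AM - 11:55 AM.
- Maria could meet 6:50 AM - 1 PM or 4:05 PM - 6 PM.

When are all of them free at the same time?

08:15-11:55

Ximena ∩ Leo: 08:15-11:55, 12:00-12:50.
Ximena ∩ Leo ∩ Callum: 08:15-11:55, 12:00-12:15.
Ximena ∩ Leo ∩ Callum ∩ Teo: 08:15-11:55.
Ximena ∩ Leo ∩ Callum ∩ Teo ∩ Maria: 08:15-11:55.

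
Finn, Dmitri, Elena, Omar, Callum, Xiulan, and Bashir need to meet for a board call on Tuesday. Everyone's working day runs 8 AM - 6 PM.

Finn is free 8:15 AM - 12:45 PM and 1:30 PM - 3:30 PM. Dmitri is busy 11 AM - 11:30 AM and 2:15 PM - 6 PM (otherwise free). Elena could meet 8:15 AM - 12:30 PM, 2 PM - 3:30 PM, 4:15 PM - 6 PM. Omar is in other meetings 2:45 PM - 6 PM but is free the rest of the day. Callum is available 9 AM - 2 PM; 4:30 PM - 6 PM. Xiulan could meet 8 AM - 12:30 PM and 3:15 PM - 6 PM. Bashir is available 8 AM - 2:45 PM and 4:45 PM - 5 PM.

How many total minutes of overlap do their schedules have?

Finn free: 08:15-12:45, 13:30-15:30.
Dmitri free: 08:00-11:00, 11:30-14:15 (invert busy blocks within the working day).
Elena free: 08:15-12:30, 14:00-15:30, 16:15-18:00.
Omar free: 08:00-14:45 (invert busy blocks within the working day).
Callum free: 09:00-14:00, 16:30-18:00.
Xiulan free: 08:00-12:30, 15:15-18:00.
Bashir free: 08:00-14:45, 16:45-17:00.
Finn ∩ Dmitri: 08:15-11:00, 11:30-12:45, 13:30-14:15.
Finn ∩ Dmitri ∩ Elena: 08:15-11:00, 11:30-12:30, 14:00-14:15.
Finn ∩ Dmitri ∩ Elena ∩ Omar: 08:15-11:00, 11:30-12:30, 14:00-14:15.
Finn ∩ Dmitri ∩ Elena ∩ Omar ∩ Callum: 09:00-11:00, 11:30-12:30.
Finn ∩ Dmitri ∩ Elena ∩ Omar ∩ Callum ∩ Xiulan: 09:00-11:00, 11:30-12:30.
Finn ∩ Dmitri ∩ Elena ∩ Omar ∩ Callum ∩ Xiulan ∩ Bashir: 09:00-11:00, 11:30-12:30.
Summing the common windows: 120 + 60 = 180 minutes.

180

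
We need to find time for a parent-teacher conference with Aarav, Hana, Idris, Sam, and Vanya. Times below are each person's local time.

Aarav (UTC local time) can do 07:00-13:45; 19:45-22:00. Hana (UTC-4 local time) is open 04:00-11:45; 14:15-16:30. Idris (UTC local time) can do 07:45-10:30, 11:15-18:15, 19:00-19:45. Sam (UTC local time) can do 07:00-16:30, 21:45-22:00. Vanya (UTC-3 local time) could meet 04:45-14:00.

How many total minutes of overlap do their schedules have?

300

Aarav in UTC: 07:00-13:45, 19:45-22:00.
Hana in UTC: 08:00-15:45, 18:15-20:30 (add 4h to convert from UTC-4).
Idris in UTC: 07:45-10:30, 11:15-18:15, 19:00-19:45.
Sam in UTC: 07:00-16:30, 21:45-22:00.
Vanya in UTC: 07:45-17:00 (add 3h to convert from UTC-3).
Aarav ∩ Hana: 08:00-13:45, 19:45-20:30.
Aarav ∩ Hana ∩ Idris: 08:00-10:30, 11:15-13:45.
Aarav ∩ Hana ∩ Idris ∩ Sam: 08:00-10:30, 11:15-13:45.
Aarav ∩ Hana ∩ Idris ∩ Sam ∩ Vanya: 08:00-10:30, 11:15-13:45.
So the common availability across everyone is 08:00-10:30, 11:15-13:45.
Summing the common windows: 150 + 150 = 300 minutes.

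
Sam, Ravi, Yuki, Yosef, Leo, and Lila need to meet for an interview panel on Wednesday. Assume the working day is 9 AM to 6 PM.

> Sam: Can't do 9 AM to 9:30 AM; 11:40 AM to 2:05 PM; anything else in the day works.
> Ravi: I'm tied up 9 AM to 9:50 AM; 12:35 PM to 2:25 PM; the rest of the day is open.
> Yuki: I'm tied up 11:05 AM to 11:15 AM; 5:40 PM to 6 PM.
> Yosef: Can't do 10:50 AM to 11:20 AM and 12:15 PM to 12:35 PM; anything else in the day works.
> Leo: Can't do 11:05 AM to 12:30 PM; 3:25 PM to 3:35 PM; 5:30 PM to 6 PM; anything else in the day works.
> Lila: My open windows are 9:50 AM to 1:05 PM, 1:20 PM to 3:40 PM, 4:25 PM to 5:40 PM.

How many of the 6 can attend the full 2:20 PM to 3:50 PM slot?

3

Sam free: 09:30-11:40, 14:05-18:00 (invert busy blocks within the working day).
Ravi free: 09:50-12:35, 14:25-18:00 (invert busy blocks within the working day).
Yuki free: 09:00-11:05, 11:15-17:40 (invert busy blocks within the working day).
Yosef free: 09:00-10:50, 11:20-12:15, 12:35-18:00 (invert busy blocks within the working day).
Leo free: 09:00-11:05, 12:30-15:25, 15:35-17:30 (invert busy blocks within the working day).
Lila free: 09:50-13:05, 13:20-15:40, 16:25-17:40.
Sam, Yuki, and Yosef can make the full 14:20-15:50 slot — that's 3.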